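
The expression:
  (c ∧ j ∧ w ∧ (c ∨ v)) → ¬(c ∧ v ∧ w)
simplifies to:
¬c ∨ ¬j ∨ ¬v ∨ ¬w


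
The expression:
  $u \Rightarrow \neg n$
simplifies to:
$\neg n \vee \neg u$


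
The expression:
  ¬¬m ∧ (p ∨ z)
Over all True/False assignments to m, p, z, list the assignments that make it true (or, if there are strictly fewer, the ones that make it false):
is true only for:
  m=True, p=False, z=True;
  m=True, p=True, z=False;
  m=True, p=True, z=True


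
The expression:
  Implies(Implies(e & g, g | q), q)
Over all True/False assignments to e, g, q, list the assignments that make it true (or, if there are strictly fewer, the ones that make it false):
is true only for:
  e=False, g=False, q=True;
  e=False, g=True, q=True;
  e=True, g=False, q=True;
  e=True, g=True, q=True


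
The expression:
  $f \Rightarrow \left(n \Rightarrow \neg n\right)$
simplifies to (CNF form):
$\neg f \vee \neg n$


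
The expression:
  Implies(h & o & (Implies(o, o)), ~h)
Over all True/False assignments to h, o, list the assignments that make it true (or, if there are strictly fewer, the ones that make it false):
is false only for:
  h=True, o=True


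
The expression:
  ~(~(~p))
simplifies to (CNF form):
~p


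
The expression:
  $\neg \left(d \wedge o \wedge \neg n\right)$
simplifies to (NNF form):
$n \vee \neg d \vee \neg o$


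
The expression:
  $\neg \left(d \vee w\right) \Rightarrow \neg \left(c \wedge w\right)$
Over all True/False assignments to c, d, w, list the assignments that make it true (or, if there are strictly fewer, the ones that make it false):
is always true.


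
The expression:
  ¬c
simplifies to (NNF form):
¬c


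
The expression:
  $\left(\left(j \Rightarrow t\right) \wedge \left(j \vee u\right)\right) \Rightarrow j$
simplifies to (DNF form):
$j \vee \neg u$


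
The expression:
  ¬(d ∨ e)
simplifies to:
¬d ∧ ¬e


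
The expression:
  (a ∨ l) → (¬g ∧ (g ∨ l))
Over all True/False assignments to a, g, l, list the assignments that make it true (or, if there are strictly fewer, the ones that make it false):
is true only for:
  a=False, g=False, l=False;
  a=False, g=False, l=True;
  a=False, g=True, l=False;
  a=True, g=False, l=True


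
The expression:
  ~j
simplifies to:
~j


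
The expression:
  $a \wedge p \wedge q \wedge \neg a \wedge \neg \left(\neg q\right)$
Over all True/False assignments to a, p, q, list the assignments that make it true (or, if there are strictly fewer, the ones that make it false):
is never true.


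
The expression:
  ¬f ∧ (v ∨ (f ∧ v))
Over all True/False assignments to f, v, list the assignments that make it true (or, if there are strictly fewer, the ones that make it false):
is true only for:
  f=False, v=True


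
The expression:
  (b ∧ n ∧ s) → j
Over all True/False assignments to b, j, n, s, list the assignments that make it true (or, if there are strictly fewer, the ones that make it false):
is false only for:
  b=True, j=False, n=True, s=True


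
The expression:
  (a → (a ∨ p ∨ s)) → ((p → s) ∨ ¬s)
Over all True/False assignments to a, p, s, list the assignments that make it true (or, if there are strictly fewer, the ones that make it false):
is always true.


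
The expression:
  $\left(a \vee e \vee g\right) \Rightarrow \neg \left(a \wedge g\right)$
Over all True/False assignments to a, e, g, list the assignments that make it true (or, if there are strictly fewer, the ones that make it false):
is false only for:
  a=True, e=False, g=True;
  a=True, e=True, g=True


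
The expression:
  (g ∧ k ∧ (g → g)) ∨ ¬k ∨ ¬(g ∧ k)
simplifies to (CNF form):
True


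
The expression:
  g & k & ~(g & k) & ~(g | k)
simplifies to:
False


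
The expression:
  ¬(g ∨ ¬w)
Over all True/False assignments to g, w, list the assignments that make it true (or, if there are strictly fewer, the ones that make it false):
is true only for:
  g=False, w=True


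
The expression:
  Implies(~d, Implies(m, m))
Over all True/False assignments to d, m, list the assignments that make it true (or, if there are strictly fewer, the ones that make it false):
is always true.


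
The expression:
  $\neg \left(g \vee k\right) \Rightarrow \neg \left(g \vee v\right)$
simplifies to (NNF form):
$g \vee k \vee \neg v$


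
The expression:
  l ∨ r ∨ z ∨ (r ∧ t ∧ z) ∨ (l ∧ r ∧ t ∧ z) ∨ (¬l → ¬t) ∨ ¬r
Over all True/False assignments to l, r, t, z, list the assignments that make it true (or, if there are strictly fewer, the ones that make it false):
is always true.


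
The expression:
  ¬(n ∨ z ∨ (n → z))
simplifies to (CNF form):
False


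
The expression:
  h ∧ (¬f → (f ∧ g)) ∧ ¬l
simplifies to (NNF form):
f ∧ h ∧ ¬l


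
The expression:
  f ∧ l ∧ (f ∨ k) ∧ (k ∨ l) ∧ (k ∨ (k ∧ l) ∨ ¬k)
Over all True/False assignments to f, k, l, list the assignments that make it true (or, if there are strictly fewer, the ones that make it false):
is true only for:
  f=True, k=False, l=True;
  f=True, k=True, l=True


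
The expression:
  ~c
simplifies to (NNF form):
~c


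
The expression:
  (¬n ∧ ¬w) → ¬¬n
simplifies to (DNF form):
n ∨ w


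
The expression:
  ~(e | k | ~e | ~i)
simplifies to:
False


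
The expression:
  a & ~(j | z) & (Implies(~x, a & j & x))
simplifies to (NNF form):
a & x & ~j & ~z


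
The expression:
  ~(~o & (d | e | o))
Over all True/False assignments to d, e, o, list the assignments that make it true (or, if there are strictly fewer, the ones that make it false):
is false only for:
  d=False, e=True, o=False;
  d=True, e=False, o=False;
  d=True, e=True, o=False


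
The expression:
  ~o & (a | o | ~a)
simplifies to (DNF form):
~o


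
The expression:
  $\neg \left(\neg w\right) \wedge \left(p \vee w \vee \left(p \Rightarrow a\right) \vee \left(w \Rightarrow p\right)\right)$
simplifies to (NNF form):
$w$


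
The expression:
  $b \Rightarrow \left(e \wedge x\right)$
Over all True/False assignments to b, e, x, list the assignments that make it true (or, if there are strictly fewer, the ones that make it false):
is false only for:
  b=True, e=False, x=False;
  b=True, e=False, x=True;
  b=True, e=True, x=False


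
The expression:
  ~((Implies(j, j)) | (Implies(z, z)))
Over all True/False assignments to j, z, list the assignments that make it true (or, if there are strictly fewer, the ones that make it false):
is never true.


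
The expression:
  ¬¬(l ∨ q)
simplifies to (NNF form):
l ∨ q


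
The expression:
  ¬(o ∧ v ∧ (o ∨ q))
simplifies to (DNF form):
¬o ∨ ¬v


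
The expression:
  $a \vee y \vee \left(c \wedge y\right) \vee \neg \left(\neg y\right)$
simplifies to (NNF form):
$a \vee y$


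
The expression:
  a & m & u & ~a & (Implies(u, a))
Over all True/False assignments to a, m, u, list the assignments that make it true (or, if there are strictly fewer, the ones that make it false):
is never true.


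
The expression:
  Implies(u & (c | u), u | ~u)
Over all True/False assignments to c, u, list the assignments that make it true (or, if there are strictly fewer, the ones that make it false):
is always true.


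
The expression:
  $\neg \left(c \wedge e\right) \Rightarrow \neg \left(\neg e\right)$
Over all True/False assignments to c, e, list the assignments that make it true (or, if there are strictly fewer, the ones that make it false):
is true only for:
  c=False, e=True;
  c=True, e=True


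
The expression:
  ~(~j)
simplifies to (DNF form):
j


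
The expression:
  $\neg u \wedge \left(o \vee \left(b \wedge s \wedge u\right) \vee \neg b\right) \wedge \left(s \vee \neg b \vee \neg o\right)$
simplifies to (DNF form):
$\left(\neg b \wedge \neg u\right) \vee \left(o \wedge s \wedge \neg u\right)$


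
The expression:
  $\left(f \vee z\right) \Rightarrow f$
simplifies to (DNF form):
$f \vee \neg z$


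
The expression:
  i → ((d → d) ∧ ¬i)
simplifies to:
¬i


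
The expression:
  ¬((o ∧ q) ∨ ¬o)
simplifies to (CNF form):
o ∧ ¬q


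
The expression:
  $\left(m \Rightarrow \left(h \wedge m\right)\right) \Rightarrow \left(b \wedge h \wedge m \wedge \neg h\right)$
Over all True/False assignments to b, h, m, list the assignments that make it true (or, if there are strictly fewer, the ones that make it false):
is true only for:
  b=False, h=False, m=True;
  b=True, h=False, m=True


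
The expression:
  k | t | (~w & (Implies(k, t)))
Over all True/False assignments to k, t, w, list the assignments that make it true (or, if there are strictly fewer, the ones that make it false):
is false only for:
  k=False, t=False, w=True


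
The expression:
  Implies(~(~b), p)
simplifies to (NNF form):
p | ~b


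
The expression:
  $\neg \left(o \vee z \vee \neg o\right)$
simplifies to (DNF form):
$\text{False}$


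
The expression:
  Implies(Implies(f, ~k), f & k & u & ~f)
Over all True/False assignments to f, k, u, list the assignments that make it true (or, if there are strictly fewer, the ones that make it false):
is true only for:
  f=True, k=True, u=False;
  f=True, k=True, u=True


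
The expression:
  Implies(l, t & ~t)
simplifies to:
~l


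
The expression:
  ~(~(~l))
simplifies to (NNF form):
~l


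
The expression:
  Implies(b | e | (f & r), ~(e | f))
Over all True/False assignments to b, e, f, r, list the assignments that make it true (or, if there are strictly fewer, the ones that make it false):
is true only for:
  b=False, e=False, f=False, r=False;
  b=False, e=False, f=False, r=True;
  b=False, e=False, f=True, r=False;
  b=True, e=False, f=False, r=False;
  b=True, e=False, f=False, r=True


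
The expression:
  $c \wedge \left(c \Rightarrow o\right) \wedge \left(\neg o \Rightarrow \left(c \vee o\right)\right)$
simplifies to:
$c \wedge o$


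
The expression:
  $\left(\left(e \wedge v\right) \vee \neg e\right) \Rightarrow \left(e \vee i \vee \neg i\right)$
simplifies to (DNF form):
$\text{True}$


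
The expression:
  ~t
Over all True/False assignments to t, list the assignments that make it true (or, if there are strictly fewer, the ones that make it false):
is true only for:
  t=False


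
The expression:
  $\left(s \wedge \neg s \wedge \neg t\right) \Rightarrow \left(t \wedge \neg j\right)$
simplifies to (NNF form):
$\text{True}$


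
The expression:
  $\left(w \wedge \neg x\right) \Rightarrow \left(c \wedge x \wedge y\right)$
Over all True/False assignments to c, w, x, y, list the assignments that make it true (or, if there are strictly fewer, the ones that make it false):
is false only for:
  c=False, w=True, x=False, y=False;
  c=False, w=True, x=False, y=True;
  c=True, w=True, x=False, y=False;
  c=True, w=True, x=False, y=True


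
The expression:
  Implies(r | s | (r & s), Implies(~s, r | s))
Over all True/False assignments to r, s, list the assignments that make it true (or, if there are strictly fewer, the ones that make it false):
is always true.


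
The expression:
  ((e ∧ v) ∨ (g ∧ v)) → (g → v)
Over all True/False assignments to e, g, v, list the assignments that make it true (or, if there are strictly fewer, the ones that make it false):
is always true.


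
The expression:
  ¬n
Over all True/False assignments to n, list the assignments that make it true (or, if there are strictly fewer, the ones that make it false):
is true only for:
  n=False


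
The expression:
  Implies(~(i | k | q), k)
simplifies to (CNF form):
i | k | q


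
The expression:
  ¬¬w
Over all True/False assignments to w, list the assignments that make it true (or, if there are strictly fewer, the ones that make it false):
is true only for:
  w=True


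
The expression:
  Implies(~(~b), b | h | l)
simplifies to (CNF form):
True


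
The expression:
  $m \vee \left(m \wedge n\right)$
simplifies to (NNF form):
$m$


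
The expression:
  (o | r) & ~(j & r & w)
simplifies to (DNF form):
(o & ~r) | (r & ~j) | (r & ~w)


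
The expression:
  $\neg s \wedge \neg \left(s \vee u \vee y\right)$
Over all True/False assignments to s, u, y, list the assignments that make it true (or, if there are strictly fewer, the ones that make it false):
is true only for:
  s=False, u=False, y=False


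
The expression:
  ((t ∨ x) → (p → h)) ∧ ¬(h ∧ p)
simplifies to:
(¬h ∧ ¬t ∧ ¬x) ∨ ¬p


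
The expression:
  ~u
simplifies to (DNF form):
~u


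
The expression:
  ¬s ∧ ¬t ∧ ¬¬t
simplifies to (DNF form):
False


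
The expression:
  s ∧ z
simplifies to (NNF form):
s ∧ z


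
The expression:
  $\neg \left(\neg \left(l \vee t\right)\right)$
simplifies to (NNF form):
$l \vee t$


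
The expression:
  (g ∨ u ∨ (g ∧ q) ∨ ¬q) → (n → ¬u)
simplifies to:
¬n ∨ ¬u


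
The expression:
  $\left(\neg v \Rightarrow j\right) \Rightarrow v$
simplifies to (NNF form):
$v \vee \neg j$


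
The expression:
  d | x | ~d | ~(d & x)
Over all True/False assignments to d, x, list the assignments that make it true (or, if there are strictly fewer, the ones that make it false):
is always true.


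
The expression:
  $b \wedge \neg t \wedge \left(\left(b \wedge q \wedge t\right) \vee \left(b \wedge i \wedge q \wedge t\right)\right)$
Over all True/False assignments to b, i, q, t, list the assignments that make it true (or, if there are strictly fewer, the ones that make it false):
is never true.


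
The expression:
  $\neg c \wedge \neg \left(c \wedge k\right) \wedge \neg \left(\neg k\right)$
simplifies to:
$k \wedge \neg c$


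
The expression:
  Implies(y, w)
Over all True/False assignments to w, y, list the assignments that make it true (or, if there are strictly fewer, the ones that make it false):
is false only for:
  w=False, y=True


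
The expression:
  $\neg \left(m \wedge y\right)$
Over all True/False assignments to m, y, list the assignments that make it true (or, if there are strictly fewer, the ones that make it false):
is false only for:
  m=True, y=True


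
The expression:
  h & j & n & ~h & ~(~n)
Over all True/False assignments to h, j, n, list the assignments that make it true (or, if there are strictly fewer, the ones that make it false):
is never true.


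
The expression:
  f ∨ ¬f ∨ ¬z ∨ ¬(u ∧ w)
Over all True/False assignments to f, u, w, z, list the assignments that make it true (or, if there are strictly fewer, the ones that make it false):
is always true.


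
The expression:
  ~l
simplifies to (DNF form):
~l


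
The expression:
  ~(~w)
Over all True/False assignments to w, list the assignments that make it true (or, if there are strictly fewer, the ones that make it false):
is true only for:
  w=True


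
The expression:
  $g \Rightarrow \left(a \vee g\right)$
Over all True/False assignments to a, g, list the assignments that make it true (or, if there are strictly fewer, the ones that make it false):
is always true.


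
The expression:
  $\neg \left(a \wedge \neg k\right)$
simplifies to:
$k \vee \neg a$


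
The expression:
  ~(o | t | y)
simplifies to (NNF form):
~o & ~t & ~y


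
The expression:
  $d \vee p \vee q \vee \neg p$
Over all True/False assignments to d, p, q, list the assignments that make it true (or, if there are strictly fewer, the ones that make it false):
is always true.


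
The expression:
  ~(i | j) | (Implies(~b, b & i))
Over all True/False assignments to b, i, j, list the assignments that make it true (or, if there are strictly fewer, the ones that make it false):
is false only for:
  b=False, i=False, j=True;
  b=False, i=True, j=False;
  b=False, i=True, j=True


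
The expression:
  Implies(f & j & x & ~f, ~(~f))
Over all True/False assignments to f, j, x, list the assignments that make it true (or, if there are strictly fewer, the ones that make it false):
is always true.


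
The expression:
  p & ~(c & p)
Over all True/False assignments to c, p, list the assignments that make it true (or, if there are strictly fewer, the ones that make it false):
is true only for:
  c=False, p=True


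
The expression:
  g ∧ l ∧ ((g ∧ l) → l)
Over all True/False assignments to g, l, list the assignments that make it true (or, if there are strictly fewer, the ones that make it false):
is true only for:
  g=True, l=True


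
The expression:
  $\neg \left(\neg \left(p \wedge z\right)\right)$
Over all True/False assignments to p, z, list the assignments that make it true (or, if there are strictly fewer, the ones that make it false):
is true only for:
  p=True, z=True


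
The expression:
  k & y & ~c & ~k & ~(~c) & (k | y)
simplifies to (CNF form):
False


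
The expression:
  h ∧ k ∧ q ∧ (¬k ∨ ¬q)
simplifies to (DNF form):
False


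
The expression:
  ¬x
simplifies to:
¬x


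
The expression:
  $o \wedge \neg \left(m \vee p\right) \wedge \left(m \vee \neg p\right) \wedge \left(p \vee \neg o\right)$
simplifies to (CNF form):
$\text{False}$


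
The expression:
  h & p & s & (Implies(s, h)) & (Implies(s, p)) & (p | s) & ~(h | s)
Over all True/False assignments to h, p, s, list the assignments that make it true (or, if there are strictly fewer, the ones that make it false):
is never true.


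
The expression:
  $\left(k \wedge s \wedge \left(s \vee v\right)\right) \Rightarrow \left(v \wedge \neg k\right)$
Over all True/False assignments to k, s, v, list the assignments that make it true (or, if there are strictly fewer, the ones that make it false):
is false only for:
  k=True, s=True, v=False;
  k=True, s=True, v=True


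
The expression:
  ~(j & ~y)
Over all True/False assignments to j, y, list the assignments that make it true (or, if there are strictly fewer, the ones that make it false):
is false only for:
  j=True, y=False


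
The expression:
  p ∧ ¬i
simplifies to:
p ∧ ¬i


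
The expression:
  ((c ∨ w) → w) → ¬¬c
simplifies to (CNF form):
c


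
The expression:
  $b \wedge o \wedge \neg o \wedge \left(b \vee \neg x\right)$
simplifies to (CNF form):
$\text{False}$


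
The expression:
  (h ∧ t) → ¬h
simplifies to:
¬h ∨ ¬t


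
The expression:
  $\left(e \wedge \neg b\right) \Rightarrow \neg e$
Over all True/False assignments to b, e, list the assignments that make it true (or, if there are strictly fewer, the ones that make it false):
is false only for:
  b=False, e=True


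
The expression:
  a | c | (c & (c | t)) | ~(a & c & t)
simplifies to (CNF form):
True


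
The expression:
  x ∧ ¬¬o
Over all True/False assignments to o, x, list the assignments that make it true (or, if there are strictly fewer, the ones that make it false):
is true only for:
  o=True, x=True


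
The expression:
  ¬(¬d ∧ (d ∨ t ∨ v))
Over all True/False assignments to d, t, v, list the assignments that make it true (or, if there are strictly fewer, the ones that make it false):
is false only for:
  d=False, t=False, v=True;
  d=False, t=True, v=False;
  d=False, t=True, v=True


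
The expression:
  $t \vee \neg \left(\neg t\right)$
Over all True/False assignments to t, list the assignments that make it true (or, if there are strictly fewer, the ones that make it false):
is true only for:
  t=True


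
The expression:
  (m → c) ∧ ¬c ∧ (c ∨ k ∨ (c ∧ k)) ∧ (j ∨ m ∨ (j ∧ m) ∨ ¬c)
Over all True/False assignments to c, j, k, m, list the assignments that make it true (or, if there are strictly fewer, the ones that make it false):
is true only for:
  c=False, j=False, k=True, m=False;
  c=False, j=True, k=True, m=False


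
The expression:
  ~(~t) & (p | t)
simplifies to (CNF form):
t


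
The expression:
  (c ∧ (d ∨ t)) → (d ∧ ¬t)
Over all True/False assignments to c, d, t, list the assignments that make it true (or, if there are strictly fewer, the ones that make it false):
is false only for:
  c=True, d=False, t=True;
  c=True, d=True, t=True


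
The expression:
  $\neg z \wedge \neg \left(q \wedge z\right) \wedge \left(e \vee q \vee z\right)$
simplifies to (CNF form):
$\neg z \wedge \left(e \vee q\right)$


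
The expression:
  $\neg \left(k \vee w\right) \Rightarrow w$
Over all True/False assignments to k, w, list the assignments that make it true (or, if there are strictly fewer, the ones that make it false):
is false only for:
  k=False, w=False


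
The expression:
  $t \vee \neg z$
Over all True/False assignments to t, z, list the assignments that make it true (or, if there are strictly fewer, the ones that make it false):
is false only for:
  t=False, z=True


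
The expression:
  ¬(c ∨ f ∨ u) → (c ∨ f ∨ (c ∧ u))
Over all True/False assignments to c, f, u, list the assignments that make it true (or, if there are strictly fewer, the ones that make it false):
is false only for:
  c=False, f=False, u=False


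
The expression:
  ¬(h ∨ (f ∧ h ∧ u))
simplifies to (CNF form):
¬h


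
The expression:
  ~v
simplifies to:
~v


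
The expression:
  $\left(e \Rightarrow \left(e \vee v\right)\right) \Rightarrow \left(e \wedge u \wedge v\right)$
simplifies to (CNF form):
$e \wedge u \wedge v$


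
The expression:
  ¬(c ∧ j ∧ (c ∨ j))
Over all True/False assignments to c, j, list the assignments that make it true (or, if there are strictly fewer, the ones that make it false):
is false only for:
  c=True, j=True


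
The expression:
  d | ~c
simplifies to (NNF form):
d | ~c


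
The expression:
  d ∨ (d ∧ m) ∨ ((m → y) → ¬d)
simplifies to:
True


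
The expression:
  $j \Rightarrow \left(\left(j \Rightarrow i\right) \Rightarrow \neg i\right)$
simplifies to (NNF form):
$\neg i \vee \neg j$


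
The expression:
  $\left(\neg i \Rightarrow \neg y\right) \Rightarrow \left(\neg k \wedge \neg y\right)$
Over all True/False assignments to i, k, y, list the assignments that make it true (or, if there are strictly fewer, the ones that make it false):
is true only for:
  i=False, k=False, y=False;
  i=False, k=False, y=True;
  i=False, k=True, y=True;
  i=True, k=False, y=False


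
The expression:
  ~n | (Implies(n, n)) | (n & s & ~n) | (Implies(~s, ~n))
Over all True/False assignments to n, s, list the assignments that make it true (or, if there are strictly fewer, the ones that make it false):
is always true.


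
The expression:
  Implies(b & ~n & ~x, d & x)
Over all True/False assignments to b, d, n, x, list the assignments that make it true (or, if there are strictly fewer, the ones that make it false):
is false only for:
  b=True, d=False, n=False, x=False;
  b=True, d=True, n=False, x=False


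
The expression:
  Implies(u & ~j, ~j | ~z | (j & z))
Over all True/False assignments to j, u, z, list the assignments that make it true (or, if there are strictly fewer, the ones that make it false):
is always true.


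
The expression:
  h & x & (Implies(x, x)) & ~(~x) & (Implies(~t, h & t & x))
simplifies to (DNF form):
h & t & x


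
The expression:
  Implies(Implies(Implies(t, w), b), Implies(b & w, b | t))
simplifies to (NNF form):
True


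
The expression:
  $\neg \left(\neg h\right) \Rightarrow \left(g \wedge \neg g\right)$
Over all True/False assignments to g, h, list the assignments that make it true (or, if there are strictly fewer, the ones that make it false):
is true only for:
  g=False, h=False;
  g=True, h=False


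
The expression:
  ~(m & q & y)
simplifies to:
~m | ~q | ~y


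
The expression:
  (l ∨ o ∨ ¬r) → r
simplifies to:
r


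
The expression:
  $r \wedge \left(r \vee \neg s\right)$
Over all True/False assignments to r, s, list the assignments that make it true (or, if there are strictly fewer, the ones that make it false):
is true only for:
  r=True, s=False;
  r=True, s=True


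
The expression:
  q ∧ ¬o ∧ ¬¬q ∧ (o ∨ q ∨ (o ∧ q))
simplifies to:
q ∧ ¬o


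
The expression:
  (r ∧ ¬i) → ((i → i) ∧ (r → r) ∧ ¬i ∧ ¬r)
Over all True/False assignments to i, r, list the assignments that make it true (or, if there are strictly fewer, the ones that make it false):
is false only for:
  i=False, r=True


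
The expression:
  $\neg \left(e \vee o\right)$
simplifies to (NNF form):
$\neg e \wedge \neg o$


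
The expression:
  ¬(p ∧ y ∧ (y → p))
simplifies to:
¬p ∨ ¬y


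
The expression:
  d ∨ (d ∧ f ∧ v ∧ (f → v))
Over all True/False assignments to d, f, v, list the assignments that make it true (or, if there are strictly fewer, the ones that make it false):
is true only for:
  d=True, f=False, v=False;
  d=True, f=False, v=True;
  d=True, f=True, v=False;
  d=True, f=True, v=True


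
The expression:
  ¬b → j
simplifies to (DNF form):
b ∨ j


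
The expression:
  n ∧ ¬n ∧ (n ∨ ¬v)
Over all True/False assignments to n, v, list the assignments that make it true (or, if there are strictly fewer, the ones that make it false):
is never true.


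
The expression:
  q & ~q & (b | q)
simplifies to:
False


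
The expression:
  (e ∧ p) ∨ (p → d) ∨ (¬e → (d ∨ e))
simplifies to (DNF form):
d ∨ e ∨ ¬p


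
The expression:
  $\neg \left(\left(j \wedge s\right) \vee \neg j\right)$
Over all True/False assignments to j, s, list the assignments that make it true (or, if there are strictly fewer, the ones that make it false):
is true only for:
  j=True, s=False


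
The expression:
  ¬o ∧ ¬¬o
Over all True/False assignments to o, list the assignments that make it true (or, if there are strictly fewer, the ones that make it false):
is never true.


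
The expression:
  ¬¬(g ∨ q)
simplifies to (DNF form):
g ∨ q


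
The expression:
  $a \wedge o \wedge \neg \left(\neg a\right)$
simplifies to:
$a \wedge o$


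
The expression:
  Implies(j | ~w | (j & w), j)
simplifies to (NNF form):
j | w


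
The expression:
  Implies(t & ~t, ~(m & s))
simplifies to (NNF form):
True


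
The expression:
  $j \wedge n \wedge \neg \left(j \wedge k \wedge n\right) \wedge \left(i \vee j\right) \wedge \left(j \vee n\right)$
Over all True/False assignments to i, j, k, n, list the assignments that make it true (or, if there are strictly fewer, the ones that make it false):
is true only for:
  i=False, j=True, k=False, n=True;
  i=True, j=True, k=False, n=True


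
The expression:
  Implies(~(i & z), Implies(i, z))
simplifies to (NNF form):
z | ~i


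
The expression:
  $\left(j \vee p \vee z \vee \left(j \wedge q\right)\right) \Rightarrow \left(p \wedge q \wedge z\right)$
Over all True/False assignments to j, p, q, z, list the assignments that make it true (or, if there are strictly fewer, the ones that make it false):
is true only for:
  j=False, p=False, q=False, z=False;
  j=False, p=False, q=True, z=False;
  j=False, p=True, q=True, z=True;
  j=True, p=True, q=True, z=True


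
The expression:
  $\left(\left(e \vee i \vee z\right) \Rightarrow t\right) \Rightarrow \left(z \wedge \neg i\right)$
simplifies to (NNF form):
$\left(e \wedge \neg t\right) \vee \left(i \wedge \neg t\right) \vee \left(z \wedge \neg i\right)$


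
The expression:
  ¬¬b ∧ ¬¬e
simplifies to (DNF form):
b ∧ e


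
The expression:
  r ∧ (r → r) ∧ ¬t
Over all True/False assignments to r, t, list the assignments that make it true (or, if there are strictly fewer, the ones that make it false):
is true only for:
  r=True, t=False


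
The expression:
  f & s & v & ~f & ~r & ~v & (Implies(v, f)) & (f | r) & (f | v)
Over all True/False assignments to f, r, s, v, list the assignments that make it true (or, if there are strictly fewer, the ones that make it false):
is never true.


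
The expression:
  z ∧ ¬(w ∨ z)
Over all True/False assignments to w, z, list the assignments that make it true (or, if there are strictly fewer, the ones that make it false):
is never true.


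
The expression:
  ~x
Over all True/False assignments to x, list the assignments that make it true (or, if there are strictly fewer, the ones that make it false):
is true only for:
  x=False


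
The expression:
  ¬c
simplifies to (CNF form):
¬c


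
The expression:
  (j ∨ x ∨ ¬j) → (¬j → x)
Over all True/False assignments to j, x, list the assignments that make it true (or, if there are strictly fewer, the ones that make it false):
is false only for:
  j=False, x=False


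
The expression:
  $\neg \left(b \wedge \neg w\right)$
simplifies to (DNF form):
$w \vee \neg b$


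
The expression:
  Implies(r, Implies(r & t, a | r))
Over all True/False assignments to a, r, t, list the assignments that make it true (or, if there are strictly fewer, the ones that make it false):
is always true.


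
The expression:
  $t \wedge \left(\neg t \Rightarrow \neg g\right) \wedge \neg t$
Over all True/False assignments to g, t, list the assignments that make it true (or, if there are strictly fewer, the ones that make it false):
is never true.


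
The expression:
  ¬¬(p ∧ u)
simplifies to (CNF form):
p ∧ u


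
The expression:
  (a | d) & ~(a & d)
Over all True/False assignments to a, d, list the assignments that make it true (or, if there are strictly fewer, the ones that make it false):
is true only for:
  a=False, d=True;
  a=True, d=False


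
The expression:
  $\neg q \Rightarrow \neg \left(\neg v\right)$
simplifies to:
$q \vee v$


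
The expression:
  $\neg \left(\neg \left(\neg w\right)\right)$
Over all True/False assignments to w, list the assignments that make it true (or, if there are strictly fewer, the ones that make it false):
is true only for:
  w=False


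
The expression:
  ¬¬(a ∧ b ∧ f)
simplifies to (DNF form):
a ∧ b ∧ f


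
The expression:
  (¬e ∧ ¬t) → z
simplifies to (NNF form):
e ∨ t ∨ z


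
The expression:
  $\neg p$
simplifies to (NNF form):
$\neg p$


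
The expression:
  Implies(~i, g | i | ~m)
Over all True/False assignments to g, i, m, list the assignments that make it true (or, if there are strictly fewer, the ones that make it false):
is false only for:
  g=False, i=False, m=True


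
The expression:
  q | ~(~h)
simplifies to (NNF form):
h | q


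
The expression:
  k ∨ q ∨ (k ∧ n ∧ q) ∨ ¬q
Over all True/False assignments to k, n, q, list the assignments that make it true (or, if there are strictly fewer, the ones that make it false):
is always true.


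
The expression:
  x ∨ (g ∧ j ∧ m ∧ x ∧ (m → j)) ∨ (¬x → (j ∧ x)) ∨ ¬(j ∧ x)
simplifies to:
True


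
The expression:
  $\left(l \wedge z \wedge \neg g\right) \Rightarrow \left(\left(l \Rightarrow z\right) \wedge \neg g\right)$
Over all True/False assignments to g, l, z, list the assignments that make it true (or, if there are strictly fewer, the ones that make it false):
is always true.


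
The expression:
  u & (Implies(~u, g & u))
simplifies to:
u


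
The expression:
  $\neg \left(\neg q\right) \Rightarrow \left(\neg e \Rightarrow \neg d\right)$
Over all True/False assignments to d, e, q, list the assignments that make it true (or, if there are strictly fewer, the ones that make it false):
is false only for:
  d=True, e=False, q=True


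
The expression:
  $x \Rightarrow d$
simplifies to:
$d \vee \neg x$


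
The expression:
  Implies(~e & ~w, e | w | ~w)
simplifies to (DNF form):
True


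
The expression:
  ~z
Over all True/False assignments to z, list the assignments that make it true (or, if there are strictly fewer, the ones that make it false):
is true only for:
  z=False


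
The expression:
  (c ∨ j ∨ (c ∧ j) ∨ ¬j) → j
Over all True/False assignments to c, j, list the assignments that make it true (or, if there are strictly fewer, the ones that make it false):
is true only for:
  c=False, j=True;
  c=True, j=True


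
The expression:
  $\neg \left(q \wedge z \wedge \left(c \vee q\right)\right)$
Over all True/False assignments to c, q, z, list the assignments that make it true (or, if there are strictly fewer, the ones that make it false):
is false only for:
  c=False, q=True, z=True;
  c=True, q=True, z=True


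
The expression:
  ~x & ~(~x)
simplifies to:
False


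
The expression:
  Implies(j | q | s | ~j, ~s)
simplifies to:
~s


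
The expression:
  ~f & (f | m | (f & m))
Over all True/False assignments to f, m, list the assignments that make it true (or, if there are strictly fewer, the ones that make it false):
is true only for:
  f=False, m=True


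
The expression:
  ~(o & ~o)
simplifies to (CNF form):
True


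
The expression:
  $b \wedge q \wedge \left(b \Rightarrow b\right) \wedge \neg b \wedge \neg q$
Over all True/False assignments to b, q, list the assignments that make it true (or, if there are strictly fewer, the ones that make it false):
is never true.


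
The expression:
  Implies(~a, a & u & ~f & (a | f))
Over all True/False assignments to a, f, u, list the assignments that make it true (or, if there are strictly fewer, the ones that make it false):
is true only for:
  a=True, f=False, u=False;
  a=True, f=False, u=True;
  a=True, f=True, u=False;
  a=True, f=True, u=True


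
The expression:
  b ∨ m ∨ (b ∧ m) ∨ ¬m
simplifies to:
True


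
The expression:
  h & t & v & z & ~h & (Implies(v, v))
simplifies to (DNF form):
False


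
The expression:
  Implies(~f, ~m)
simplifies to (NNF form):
f | ~m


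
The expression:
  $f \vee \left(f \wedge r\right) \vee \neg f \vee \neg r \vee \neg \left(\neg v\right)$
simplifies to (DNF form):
$\text{True}$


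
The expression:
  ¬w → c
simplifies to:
c ∨ w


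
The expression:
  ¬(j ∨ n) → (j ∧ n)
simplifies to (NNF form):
j ∨ n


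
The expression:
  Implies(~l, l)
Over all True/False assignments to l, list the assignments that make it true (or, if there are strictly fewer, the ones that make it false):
is true only for:
  l=True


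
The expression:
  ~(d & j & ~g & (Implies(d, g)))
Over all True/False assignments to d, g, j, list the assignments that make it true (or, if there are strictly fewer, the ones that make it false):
is always true.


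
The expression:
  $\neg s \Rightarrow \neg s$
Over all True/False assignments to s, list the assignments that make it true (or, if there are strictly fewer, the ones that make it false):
is always true.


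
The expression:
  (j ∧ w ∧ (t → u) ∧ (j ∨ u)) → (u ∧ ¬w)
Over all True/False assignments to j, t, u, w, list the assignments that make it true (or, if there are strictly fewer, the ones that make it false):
is false only for:
  j=True, t=False, u=False, w=True;
  j=True, t=False, u=True, w=True;
  j=True, t=True, u=True, w=True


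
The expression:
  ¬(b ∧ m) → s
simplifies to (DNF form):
s ∨ (b ∧ m)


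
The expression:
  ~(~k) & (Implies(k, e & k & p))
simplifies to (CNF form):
e & k & p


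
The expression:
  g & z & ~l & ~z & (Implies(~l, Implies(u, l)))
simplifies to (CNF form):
False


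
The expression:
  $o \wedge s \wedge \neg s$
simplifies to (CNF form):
$\text{False}$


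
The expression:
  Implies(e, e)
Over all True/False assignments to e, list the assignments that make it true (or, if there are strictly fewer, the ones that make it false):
is always true.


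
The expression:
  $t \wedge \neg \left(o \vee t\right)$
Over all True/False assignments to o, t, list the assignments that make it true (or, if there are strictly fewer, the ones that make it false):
is never true.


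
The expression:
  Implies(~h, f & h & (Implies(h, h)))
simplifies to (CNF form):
h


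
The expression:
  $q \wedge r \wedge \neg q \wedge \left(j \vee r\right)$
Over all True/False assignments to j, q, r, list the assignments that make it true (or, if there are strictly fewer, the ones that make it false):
is never true.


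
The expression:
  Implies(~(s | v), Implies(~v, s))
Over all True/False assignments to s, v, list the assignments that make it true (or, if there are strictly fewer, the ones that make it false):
is false only for:
  s=False, v=False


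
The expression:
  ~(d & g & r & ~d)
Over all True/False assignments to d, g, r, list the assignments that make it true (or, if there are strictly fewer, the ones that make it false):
is always true.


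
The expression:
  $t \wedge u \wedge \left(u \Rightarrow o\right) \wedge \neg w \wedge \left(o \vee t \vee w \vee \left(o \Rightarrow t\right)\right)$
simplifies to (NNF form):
$o \wedge t \wedge u \wedge \neg w$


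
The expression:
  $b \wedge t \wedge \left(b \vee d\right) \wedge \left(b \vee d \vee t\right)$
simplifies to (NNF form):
$b \wedge t$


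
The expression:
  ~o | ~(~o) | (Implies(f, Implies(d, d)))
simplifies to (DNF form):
True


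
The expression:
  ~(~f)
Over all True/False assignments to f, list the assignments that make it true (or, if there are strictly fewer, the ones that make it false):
is true only for:
  f=True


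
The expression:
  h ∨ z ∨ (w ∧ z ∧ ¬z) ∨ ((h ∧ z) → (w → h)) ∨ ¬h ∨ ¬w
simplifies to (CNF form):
True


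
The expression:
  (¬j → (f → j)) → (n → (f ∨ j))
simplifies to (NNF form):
f ∨ j ∨ ¬n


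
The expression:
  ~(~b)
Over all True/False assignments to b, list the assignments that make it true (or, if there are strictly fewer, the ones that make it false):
is true only for:
  b=True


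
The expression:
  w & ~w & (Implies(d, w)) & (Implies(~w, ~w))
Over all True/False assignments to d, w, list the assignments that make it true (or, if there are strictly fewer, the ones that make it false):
is never true.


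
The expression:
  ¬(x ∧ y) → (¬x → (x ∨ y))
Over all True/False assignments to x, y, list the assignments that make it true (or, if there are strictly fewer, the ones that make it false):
is false only for:
  x=False, y=False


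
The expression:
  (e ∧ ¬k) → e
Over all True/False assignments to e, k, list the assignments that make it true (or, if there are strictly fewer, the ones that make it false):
is always true.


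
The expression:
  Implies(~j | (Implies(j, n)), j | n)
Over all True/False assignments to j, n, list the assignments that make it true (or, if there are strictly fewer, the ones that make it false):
is false only for:
  j=False, n=False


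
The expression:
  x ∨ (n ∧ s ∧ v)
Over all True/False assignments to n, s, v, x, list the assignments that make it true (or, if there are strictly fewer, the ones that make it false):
is false only for:
  n=False, s=False, v=False, x=False;
  n=False, s=False, v=True, x=False;
  n=False, s=True, v=False, x=False;
  n=False, s=True, v=True, x=False;
  n=True, s=False, v=False, x=False;
  n=True, s=False, v=True, x=False;
  n=True, s=True, v=False, x=False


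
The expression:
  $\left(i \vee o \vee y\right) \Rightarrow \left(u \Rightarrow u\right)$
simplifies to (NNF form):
$\text{True}$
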